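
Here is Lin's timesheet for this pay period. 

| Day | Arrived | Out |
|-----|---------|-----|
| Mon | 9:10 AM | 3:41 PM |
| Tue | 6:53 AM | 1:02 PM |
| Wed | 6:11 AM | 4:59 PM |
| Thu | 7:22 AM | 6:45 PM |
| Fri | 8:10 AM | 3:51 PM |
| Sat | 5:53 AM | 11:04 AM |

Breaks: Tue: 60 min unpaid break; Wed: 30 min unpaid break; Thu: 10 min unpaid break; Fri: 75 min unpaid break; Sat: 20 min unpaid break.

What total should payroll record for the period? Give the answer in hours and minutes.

44 h 28 min

Mon: 9:10 AM–3:41 PM = 6 h 31 min
Tue: 6:53 AM–1:02 PM = 6 h 9 min; less 60 min break → 5 h 9 min
Wed: 6:11 AM–4:59 PM = 10 h 48 min; less 30 min break → 10 h 18 min
Thu: 7:22 AM–6:45 PM = 11 h 23 min; less 10 min break → 11 h 13 min
Fri: 8:10 AM–3:51 PM = 7 h 41 min; less 75 min break → 6 h 26 min
Sat: 5:53 AM–11:04 AM = 5 h 11 min; less 20 min break → 4 h 51 min
Total: 6 h 31 min + 5 h 9 min + 10 h 18 min + 11 h 13 min + 6 h 26 min + 4 h 51 min = 44 h 28 min.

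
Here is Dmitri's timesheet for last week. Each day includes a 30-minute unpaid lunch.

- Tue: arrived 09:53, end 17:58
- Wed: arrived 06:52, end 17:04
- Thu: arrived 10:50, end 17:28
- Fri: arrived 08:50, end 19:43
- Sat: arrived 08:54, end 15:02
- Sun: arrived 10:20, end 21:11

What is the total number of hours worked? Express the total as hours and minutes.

49 h 47 min

Tue: 09:53–17:58 = 8 h 5 min; less 30 min break → 7 h 35 min
Wed: 06:52–17:04 = 10 h 12 min; less 30 min break → 9 h 42 min
Thu: 10:50–17:28 = 6 h 38 min; less 30 min break → 6 h 8 min
Fri: 08:50–19:43 = 10 h 53 min; less 30 min break → 10 h 23 min
Sat: 08:54–15:02 = 6 h 8 min; less 30 min break → 5 h 38 min
Sun: 10:20–21:11 = 10 h 51 min; less 30 min break → 10 h 21 min
Total: 7 h 35 min + 9 h 42 min + 6 h 8 min + 10 h 23 min + 5 h 38 min + 10 h 21 min = 49 h 47 min.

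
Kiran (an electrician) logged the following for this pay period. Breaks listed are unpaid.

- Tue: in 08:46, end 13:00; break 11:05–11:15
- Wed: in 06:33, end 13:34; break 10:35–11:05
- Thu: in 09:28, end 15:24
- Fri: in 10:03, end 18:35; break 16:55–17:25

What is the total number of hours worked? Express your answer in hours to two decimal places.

24.55 hours

Tue: 08:46–13:00 = 4 h 14 min; less 10 min break → 4 h 4 min
Wed: 06:33–13:34 = 7 h 1 min; less 30 min break → 6 h 31 min
Thu: 09:28–15:24 = 5 h 56 min
Fri: 10:03–18:35 = 8 h 32 min; less 30 min break → 8 h 2 min
Total: 4 h 4 min + 6 h 31 min + 5 h 56 min + 8 h 2 min = 24 h 33 min.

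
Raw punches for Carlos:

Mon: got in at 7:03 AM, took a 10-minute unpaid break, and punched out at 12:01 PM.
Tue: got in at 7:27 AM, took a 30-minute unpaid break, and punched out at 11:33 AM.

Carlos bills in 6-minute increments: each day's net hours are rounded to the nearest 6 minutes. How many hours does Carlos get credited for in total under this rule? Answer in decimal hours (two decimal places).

Mon: 7:03 AM–12:01 PM = 4 h 58 min − 10 min = 4 h 48 min → rounds to 4 h 48 min
Tue: 7:27 AM–11:33 AM = 4 h 6 min − 30 min = 3 h 36 min → rounds to 3 h 36 min
Total credited: 8 h 24 min.

8.40 hours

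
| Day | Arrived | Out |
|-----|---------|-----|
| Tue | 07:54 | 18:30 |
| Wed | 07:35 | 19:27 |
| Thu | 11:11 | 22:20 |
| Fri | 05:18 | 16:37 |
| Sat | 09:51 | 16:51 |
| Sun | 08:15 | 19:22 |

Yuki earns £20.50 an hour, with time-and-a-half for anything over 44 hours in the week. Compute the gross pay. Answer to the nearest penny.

£1487.79

Tue: 07:54–18:30 = 10 h 36 min
Wed: 07:35–19:27 = 11 h 52 min
Thu: 11:11–22:20 = 11 h 9 min
Fri: 05:18–16:37 = 11 h 19 min
Sat: 09:51–16:51 = 7 h 0 min
Sun: 08:15–19:22 = 11 h 7 min
Total worked: 63 h 3 min = 3783 min.
Regular 44 h 0 min = 2640 min at £20.50/h; overtime 19 h 3 min = 1143 min at £30.75/h.
Pay = (2640 × £20.50 + 1143 × £30.75) ÷ 60 = £1487.79.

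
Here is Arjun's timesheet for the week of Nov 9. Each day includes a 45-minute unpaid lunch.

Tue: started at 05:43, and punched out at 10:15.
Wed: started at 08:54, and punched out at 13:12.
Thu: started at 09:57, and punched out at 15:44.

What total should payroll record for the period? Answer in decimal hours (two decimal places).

12.37 hours

Tue: 05:43–10:15 = 4 h 32 min; less 45 min break → 3 h 47 min
Wed: 08:54–13:12 = 4 h 18 min; less 45 min break → 3 h 33 min
Thu: 09:57–15:44 = 5 h 47 min; less 45 min break → 5 h 2 min
Total: 3 h 47 min + 3 h 33 min + 5 h 2 min = 12 h 22 min.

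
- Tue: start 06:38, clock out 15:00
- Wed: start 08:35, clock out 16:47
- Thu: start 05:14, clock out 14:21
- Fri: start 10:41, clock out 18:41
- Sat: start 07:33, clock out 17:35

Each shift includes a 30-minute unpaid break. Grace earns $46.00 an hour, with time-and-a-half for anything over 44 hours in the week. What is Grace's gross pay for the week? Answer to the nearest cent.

$1895.97

Tue: 06:38–15:00 = 8 h 22 min; less 30 min break → 7 h 52 min
Wed: 08:35–16:47 = 8 h 12 min; less 30 min break → 7 h 42 min
Thu: 05:14–14:21 = 9 h 7 min; less 30 min break → 8 h 37 min
Fri: 10:41–18:41 = 8 h 0 min; less 30 min break → 7 h 30 min
Sat: 07:33–17:35 = 10 h 2 min; less 30 min break → 9 h 32 min
Total worked: 41 h 13 min = 2473 min.
Regular 41 h 13 min = 2473 min at $46.00/h; overtime 0 h 0 min = 0 min at $69.00/h.
Pay = (2473 × $46.00 + 0 × $69.00) ÷ 60 = $1895.97.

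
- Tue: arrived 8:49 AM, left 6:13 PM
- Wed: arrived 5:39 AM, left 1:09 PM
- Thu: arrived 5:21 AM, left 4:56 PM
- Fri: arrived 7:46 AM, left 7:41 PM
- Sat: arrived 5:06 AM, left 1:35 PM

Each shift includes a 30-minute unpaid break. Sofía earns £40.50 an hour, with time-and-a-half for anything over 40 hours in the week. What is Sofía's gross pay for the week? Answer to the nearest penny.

£2007.79

Tue: 8:49 AM–6:13 PM = 9 h 24 min; less 30 min break → 8 h 54 min
Wed: 5:39 AM–1:09 PM = 7 h 30 min; less 30 min break → 7 h 0 min
Thu: 5:21 AM–4:56 PM = 11 h 35 min; less 30 min break → 11 h 5 min
Fri: 7:46 AM–7:41 PM = 11 h 55 min; less 30 min break → 11 h 25 min
Sat: 5:06 AM–1:35 PM = 8 h 29 min; less 30 min break → 7 h 59 min
Total worked: 46 h 23 min = 2783 min.
Regular 40 h 0 min = 2400 min at £40.50/h; overtime 6 h 23 min = 383 min at £60.75/h.
Pay = (2400 × £40.50 + 383 × £60.75) ÷ 60 = £2007.79.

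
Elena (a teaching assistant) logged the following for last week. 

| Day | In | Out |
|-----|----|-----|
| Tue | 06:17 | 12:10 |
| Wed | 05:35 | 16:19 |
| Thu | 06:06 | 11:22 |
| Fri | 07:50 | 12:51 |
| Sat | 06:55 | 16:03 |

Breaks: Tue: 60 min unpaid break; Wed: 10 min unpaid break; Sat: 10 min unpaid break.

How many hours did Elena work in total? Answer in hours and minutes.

Tue: 06:17–12:10 = 5 h 53 min; less 60 min break → 4 h 53 min
Wed: 05:35–16:19 = 10 h 44 min; less 10 min break → 10 h 34 min
Thu: 06:06–11:22 = 5 h 16 min
Fri: 07:50–12:51 = 5 h 1 min
Sat: 06:55–16:03 = 9 h 8 min; less 10 min break → 8 h 58 min
Total: 4 h 53 min + 10 h 34 min + 5 h 16 min + 5 h 1 min + 8 h 58 min = 34 h 42 min.

34 h 42 min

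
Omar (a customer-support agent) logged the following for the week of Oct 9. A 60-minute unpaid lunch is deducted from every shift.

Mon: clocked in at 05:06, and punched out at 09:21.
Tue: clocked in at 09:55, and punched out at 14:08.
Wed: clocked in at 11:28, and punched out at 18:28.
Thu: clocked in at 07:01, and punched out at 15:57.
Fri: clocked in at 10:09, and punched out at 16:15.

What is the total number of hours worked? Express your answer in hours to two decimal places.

Mon: 05:06–09:21 = 4 h 15 min; less 60 min break → 3 h 15 min
Tue: 09:55–14:08 = 4 h 13 min; less 60 min break → 3 h 13 min
Wed: 11:28–18:28 = 7 h 0 min; less 60 min break → 6 h 0 min
Thu: 07:01–15:57 = 8 h 56 min; less 60 min break → 7 h 56 min
Fri: 10:09–16:15 = 6 h 6 min; less 60 min break → 5 h 6 min
Total: 3 h 15 min + 3 h 13 min + 6 h 0 min + 7 h 56 min + 5 h 6 min = 25 h 30 min.

25.50 hours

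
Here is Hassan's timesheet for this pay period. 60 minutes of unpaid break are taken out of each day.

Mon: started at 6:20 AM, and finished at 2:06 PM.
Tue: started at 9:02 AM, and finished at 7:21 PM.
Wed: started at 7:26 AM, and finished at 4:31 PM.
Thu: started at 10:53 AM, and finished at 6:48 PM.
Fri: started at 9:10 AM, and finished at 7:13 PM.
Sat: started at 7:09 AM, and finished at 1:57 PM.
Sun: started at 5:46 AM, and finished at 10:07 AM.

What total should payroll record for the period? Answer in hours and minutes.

Mon: 6:20 AM–2:06 PM = 7 h 46 min; less 60 min break → 6 h 46 min
Tue: 9:02 AM–7:21 PM = 10 h 19 min; less 60 min break → 9 h 19 min
Wed: 7:26 AM–4:31 PM = 9 h 5 min; less 60 min break → 8 h 5 min
Thu: 10:53 AM–6:48 PM = 7 h 55 min; less 60 min break → 6 h 55 min
Fri: 9:10 AM–7:13 PM = 10 h 3 min; less 60 min break → 9 h 3 min
Sat: 7:09 AM–1:57 PM = 6 h 48 min; less 60 min break → 5 h 48 min
Sun: 5:46 AM–10:07 AM = 4 h 21 min; less 60 min break → 3 h 21 min
Total: 6 h 46 min + 9 h 19 min + 8 h 5 min + 6 h 55 min + 9 h 3 min + 5 h 48 min + 3 h 21 min = 49 h 17 min.

49 h 17 min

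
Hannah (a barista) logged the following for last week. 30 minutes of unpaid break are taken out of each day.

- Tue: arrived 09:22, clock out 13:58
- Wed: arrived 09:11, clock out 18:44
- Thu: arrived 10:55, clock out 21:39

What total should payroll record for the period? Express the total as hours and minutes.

23 h 23 min

Tue: 09:22–13:58 = 4 h 36 min; less 30 min break → 4 h 6 min
Wed: 09:11–18:44 = 9 h 33 min; less 30 min break → 9 h 3 min
Thu: 10:55–21:39 = 10 h 44 min; less 30 min break → 10 h 14 min
Total: 4 h 6 min + 9 h 3 min + 10 h 14 min = 23 h 23 min.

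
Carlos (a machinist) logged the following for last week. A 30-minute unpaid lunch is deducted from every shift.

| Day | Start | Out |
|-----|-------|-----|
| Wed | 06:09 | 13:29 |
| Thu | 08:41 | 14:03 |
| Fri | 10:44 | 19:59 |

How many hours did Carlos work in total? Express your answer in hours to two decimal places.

20.45 hours

Wed: 06:09–13:29 = 7 h 20 min; less 30 min break → 6 h 50 min
Thu: 08:41–14:03 = 5 h 22 min; less 30 min break → 4 h 52 min
Fri: 10:44–19:59 = 9 h 15 min; less 30 min break → 8 h 45 min
Total: 6 h 50 min + 4 h 52 min + 8 h 45 min = 20 h 27 min.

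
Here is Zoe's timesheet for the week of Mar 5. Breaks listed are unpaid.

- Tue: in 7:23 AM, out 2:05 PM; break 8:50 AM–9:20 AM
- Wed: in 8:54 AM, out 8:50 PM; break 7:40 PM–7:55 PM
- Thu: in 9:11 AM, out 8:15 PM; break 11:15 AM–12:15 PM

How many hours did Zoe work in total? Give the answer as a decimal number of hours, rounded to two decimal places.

Tue: 7:23 AM–2:05 PM = 6 h 42 min; less 30 min break → 6 h 12 min
Wed: 8:54 AM–8:50 PM = 11 h 56 min; less 15 min break → 11 h 41 min
Thu: 9:11 AM–8:15 PM = 11 h 4 min; less 60 min break → 10 h 4 min
Total: 6 h 12 min + 11 h 41 min + 10 h 4 min = 27 h 57 min.

27.95 hours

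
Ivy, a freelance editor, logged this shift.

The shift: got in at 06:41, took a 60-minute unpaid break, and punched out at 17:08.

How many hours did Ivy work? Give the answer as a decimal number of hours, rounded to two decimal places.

The shift: 06:41–17:08 = 10 h 27 min; less 60 min break → 9 h 27 min

9.45 hours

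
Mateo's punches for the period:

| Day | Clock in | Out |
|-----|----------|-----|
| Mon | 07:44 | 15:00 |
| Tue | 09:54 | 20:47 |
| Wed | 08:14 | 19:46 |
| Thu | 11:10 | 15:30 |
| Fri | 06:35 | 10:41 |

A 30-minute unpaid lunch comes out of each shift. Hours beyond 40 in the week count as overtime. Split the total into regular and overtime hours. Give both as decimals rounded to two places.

Mon: 07:44–15:00 = 7 h 16 min; less 30 min break → 6 h 46 min
Tue: 09:54–20:47 = 10 h 53 min; less 30 min break → 10 h 23 min
Wed: 08:14–19:46 = 11 h 32 min; less 30 min break → 11 h 2 min
Thu: 11:10–15:30 = 4 h 20 min; less 30 min break → 3 h 50 min
Fri: 06:35–10:41 = 4 h 6 min; less 30 min break → 3 h 36 min
Total worked: 35 h 37 min = 35.62 h.
Threshold 40 h → overtime 0 h 0 min, regular 35 h 37 min.

Regular 35.62 hours, overtime 0.00 hours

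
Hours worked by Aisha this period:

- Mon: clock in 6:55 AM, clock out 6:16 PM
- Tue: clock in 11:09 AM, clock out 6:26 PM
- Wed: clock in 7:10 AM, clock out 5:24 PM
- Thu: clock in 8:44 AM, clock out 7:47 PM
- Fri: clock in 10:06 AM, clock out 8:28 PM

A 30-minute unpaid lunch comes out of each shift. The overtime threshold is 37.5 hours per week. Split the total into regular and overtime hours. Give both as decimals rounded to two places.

Mon: 6:55 AM–6:16 PM = 11 h 21 min; less 30 min break → 10 h 51 min
Tue: 11:09 AM–6:26 PM = 7 h 17 min; less 30 min break → 6 h 47 min
Wed: 7:10 AM–5:24 PM = 10 h 14 min; less 30 min break → 9 h 44 min
Thu: 8:44 AM–7:47 PM = 11 h 3 min; less 30 min break → 10 h 33 min
Fri: 10:06 AM–8:28 PM = 10 h 22 min; less 30 min break → 9 h 52 min
Total worked: 47 h 47 min = 47.78 h.
Threshold 37.5 h → overtime 10 h 17 min, regular 37 h 30 min.

Regular 37.50 hours, overtime 10.28 hours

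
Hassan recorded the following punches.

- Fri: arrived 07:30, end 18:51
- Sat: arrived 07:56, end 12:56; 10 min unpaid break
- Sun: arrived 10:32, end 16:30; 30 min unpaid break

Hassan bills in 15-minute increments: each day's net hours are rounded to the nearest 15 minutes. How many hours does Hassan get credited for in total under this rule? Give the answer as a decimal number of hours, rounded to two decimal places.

Fri: 07:30–18:51 = 11 h 21 min → rounds to 11 h 15 min
Sat: 07:56–12:56 = 5 h 0 min − 10 min = 4 h 50 min → rounds to 4 h 45 min
Sun: 10:32–16:30 = 5 h 58 min − 30 min = 5 h 28 min → rounds to 5 h 30 min
Total credited: 21 h 30 min.

21.50 hours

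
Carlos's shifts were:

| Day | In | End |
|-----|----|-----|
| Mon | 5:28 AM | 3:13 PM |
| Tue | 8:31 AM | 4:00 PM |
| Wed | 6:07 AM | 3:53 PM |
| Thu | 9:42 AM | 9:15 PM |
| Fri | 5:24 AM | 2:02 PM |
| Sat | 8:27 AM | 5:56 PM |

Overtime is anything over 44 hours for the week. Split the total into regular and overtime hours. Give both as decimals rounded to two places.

Regular 44.00 hours, overtime 12.67 hours

Mon: 5:28 AM–3:13 PM = 9 h 45 min
Tue: 8:31 AM–4:00 PM = 7 h 29 min
Wed: 6:07 AM–3:53 PM = 9 h 46 min
Thu: 9:42 AM–9:15 PM = 11 h 33 min
Fri: 5:24 AM–2:02 PM = 8 h 38 min
Sat: 8:27 AM–5:56 PM = 9 h 29 min
Total worked: 56 h 40 min = 56.67 h.
Threshold 44 h → overtime 12 h 40 min, regular 44 h 0 min.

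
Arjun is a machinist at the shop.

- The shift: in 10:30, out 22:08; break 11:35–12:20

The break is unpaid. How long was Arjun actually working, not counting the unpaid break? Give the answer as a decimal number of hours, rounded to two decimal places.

10.88 hours

The shift: 10:30–22:08 = 11 h 38 min; less 45 min break → 10 h 53 min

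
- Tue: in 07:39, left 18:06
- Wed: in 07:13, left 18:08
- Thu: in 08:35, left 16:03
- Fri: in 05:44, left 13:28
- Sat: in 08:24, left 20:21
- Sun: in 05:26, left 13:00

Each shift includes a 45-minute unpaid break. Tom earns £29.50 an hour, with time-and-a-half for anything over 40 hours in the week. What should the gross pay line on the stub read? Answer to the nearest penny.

Tue: 07:39–18:06 = 10 h 27 min; less 45 min break → 9 h 42 min
Wed: 07:13–18:08 = 10 h 55 min; less 45 min break → 10 h 10 min
Thu: 08:35–16:03 = 7 h 28 min; less 45 min break → 6 h 43 min
Fri: 05:44–13:28 = 7 h 44 min; less 45 min break → 6 h 59 min
Sat: 08:24–20:21 = 11 h 57 min; less 45 min break → 11 h 12 min
Sun: 05:26–13:00 = 7 h 34 min; less 45 min break → 6 h 49 min
Total worked: 51 h 35 min = 3095 min.
Regular 40 h 0 min = 2400 min at £29.50/h; overtime 11 h 35 min = 695 min at £44.25/h.
Pay = (2400 × £29.50 + 695 × £44.25) ÷ 60 = £1692.56.

£1692.56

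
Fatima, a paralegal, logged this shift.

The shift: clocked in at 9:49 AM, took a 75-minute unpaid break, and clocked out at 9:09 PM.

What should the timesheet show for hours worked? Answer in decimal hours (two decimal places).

The shift: 9:49 AM–9:09 PM = 11 h 20 min; less 75 min break → 10 h 5 min

10.08 hours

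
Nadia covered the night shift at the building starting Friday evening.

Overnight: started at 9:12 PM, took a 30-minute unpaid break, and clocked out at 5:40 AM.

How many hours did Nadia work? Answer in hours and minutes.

7 h 58 min

Overnight: 9:12 PM → midnight = 2 h 48 min; midnight → 5:40 AM = 5 h 40 min; span 8 h 28 min; less 30 min break → 7 h 58 min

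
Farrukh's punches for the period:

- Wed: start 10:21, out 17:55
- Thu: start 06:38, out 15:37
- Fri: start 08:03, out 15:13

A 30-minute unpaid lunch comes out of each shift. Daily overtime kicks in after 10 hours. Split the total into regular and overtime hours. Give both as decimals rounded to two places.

Regular 22.22 hours, overtime 0.00 hours

Wed: 10:21–17:55 = 7 h 34 min; less 30 min break → 7 h 4 min
Thu: 06:38–15:37 = 8 h 59 min; less 30 min break → 8 h 29 min
Fri: 08:03–15:13 = 7 h 10 min; less 30 min break → 6 h 40 min
Wed reg 7 h 4 min / OT 0 h 0 min; Thu reg 8 h 29 min / OT 0 h 0 min; Fri reg 6 h 40 min / OT 0 h 0 min.
Totals: regular 22 h 13 min, overtime 0 h 0 min.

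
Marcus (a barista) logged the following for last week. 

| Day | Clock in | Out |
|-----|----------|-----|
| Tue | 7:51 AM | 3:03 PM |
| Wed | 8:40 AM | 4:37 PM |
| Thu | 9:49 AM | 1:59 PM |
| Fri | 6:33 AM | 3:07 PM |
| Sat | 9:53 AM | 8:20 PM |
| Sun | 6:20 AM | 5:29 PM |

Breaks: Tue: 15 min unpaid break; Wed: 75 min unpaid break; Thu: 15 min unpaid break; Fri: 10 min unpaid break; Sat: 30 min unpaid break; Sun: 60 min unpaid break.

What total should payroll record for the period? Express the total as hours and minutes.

46 h 4 min

Tue: 7:51 AM–3:03 PM = 7 h 12 min; less 15 min break → 6 h 57 min
Wed: 8:40 AM–4:37 PM = 7 h 57 min; less 75 min break → 6 h 42 min
Thu: 9:49 AM–1:59 PM = 4 h 10 min; less 15 min break → 3 h 55 min
Fri: 6:33 AM–3:07 PM = 8 h 34 min; less 10 min break → 8 h 24 min
Sat: 9:53 AM–8:20 PM = 10 h 27 min; less 30 min break → 9 h 57 min
Sun: 6:20 AM–5:29 PM = 11 h 9 min; less 60 min break → 10 h 9 min
Total: 6 h 57 min + 6 h 42 min + 3 h 55 min + 8 h 24 min + 9 h 57 min + 10 h 9 min = 46 h 4 min.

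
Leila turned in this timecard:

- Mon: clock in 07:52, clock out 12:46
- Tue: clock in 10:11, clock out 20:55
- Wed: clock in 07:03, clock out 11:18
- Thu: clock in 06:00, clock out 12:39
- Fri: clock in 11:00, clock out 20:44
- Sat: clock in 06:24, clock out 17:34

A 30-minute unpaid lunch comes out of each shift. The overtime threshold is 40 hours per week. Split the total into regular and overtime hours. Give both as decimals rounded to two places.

Regular 40.00 hours, overtime 4.43 hours

Mon: 07:52–12:46 = 4 h 54 min; less 30 min break → 4 h 24 min
Tue: 10:11–20:55 = 10 h 44 min; less 30 min break → 10 h 14 min
Wed: 07:03–11:18 = 4 h 15 min; less 30 min break → 3 h 45 min
Thu: 06:00–12:39 = 6 h 39 min; less 30 min break → 6 h 9 min
Fri: 11:00–20:44 = 9 h 44 min; less 30 min break → 9 h 14 min
Sat: 06:24–17:34 = 11 h 10 min; less 30 min break → 10 h 40 min
Total worked: 44 h 26 min = 44.43 h.
Threshold 40 h → overtime 4 h 26 min, regular 40 h 0 min.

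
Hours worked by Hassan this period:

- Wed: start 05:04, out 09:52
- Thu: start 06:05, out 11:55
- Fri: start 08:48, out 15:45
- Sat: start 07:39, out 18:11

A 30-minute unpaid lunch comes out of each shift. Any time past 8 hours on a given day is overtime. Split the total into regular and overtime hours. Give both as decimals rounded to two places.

Regular 24.08 hours, overtime 2.03 hours

Wed: 05:04–09:52 = 4 h 48 min; less 30 min break → 4 h 18 min
Thu: 06:05–11:55 = 5 h 50 min; less 30 min break → 5 h 20 min
Fri: 08:48–15:45 = 6 h 57 min; less 30 min break → 6 h 27 min
Sat: 07:39–18:11 = 10 h 32 min; less 30 min break → 10 h 2 min
Wed reg 4 h 18 min / OT 0 h 0 min; Thu reg 5 h 20 min / OT 0 h 0 min; Fri reg 6 h 27 min / OT 0 h 0 min; Sat reg 8 h 0 min / OT 2 h 2 min.
Totals: regular 24 h 5 min, overtime 2 h 2 min.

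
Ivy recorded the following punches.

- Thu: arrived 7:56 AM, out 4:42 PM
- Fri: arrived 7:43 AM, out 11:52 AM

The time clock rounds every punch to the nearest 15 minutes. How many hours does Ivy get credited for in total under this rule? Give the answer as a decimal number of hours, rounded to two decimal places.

Thu: in 7:56 AM→8:00 AM, out 4:42 PM→4:45 PM; 8 h 45 min
Fri: in 7:43 AM→7:45 AM, out 11:52 AM→11:45 AM; 4 h 0 min
Total credited: 12 h 45 min.

12.75 hours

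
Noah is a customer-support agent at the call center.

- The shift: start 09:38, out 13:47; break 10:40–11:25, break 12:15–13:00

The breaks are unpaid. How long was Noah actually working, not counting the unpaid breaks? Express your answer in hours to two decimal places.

2.65 hours

The shift: 09:38–13:47 = 4 h 9 min; less 90 min break → 2 h 39 min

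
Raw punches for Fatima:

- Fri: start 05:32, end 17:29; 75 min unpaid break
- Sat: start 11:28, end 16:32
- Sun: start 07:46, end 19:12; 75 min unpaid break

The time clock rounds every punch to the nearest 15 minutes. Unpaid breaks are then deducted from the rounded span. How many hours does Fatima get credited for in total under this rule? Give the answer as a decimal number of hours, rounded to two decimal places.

26.00 hours

Fri: in 05:32→05:30, out 17:29→17:30; 12 h 0 min − 75 min = 10 h 45 min
Sat: in 11:28→11:30, out 16:32→16:30; 5 h 0 min
Sun: in 07:46→07:45, out 19:12→19:15; 11 h 30 min − 75 min = 10 h 15 min
Total credited: 26 h 0 min.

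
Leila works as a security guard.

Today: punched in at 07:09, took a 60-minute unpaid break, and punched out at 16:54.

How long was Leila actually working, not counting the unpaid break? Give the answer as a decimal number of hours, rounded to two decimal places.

Today: 07:09–16:54 = 9 h 45 min; less 60 min break → 8 h 45 min

8.75 hours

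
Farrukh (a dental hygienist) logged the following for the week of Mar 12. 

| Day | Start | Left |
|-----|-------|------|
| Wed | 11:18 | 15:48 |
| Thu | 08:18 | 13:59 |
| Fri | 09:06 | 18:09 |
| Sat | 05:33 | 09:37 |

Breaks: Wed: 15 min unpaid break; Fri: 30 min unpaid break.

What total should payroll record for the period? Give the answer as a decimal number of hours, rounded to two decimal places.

Wed: 11:18–15:48 = 4 h 30 min; less 15 min break → 4 h 15 min
Thu: 08:18–13:59 = 5 h 41 min
Fri: 09:06–18:09 = 9 h 3 min; less 30 min break → 8 h 33 min
Sat: 05:33–09:37 = 4 h 4 min
Total: 4 h 15 min + 5 h 41 min + 8 h 33 min + 4 h 4 min = 22 h 33 min.

22.55 hours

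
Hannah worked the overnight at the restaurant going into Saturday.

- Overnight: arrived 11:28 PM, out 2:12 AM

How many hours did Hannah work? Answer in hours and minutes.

2 h 44 min

Overnight: 11:28 PM → midnight = 0 h 32 min; midnight → 2:12 AM = 2 h 12 min; span 2 h 44 min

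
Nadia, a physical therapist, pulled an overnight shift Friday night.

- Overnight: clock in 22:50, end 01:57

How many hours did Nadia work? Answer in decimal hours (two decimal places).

Overnight: 22:50 → midnight = 1 h 10 min; midnight → 01:57 = 1 h 57 min; span 3 h 7 min

3.12 hours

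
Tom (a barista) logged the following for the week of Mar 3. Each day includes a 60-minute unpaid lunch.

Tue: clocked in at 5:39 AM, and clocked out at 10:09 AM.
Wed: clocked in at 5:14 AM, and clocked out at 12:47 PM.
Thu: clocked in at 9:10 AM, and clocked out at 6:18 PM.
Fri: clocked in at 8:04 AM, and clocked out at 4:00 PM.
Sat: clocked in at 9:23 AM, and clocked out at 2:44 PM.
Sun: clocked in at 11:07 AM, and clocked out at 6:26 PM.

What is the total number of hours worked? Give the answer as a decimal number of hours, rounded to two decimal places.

Tue: 5:39 AM–10:09 AM = 4 h 30 min; less 60 min break → 3 h 30 min
Wed: 5:14 AM–12:47 PM = 7 h 33 min; less 60 min break → 6 h 33 min
Thu: 9:10 AM–6:18 PM = 9 h 8 min; less 60 min break → 8 h 8 min
Fri: 8:04 AM–4:00 PM = 7 h 56 min; less 60 min break → 6 h 56 min
Sat: 9:23 AM–2:44 PM = 5 h 21 min; less 60 min break → 4 h 21 min
Sun: 11:07 AM–6:26 PM = 7 h 19 min; less 60 min break → 6 h 19 min
Total: 3 h 30 min + 6 h 33 min + 8 h 8 min + 6 h 56 min + 4 h 21 min + 6 h 19 min = 35 h 47 min.

35.78 hours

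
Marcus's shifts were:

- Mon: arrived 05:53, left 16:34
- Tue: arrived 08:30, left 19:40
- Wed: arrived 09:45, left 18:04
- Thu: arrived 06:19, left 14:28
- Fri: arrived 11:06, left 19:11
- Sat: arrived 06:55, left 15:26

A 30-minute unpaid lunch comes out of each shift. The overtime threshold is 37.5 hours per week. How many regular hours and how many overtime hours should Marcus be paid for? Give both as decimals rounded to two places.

Mon: 05:53–16:34 = 10 h 41 min; less 30 min break → 10 h 11 min
Tue: 08:30–19:40 = 11 h 10 min; less 30 min break → 10 h 40 min
Wed: 09:45–18:04 = 8 h 19 min; less 30 min break → 7 h 49 min
Thu: 06:19–14:28 = 8 h 9 min; less 30 min break → 7 h 39 min
Fri: 11:06–19:11 = 8 h 5 min; less 30 min break → 7 h 35 min
Sat: 06:55–15:26 = 8 h 31 min; less 30 min break → 8 h 1 min
Total worked: 51 h 55 min = 51.92 h.
Threshold 37.5 h → overtime 14 h 25 min, regular 37 h 30 min.

Regular 37.50 hours, overtime 14.42 hours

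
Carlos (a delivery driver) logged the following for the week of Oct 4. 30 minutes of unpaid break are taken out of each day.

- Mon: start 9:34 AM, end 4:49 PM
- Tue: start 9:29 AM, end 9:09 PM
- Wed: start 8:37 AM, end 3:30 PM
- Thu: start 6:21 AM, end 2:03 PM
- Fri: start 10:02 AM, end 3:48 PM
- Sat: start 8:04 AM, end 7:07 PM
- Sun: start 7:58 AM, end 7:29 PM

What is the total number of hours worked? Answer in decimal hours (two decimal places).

58.33 hours

Mon: 9:34 AM–4:49 PM = 7 h 15 min; less 30 min break → 6 h 45 min
Tue: 9:29 AM–9:09 PM = 11 h 40 min; less 30 min break → 11 h 10 min
Wed: 8:37 AM–3:30 PM = 6 h 53 min; less 30 min break → 6 h 23 min
Thu: 6:21 AM–2:03 PM = 7 h 42 min; less 30 min break → 7 h 12 min
Fri: 10:02 AM–3:48 PM = 5 h 46 min; less 30 min break → 5 h 16 min
Sat: 8:04 AM–7:07 PM = 11 h 3 min; less 30 min break → 10 h 33 min
Sun: 7:58 AM–7:29 PM = 11 h 31 min; less 30 min break → 11 h 1 min
Total: 6 h 45 min + 11 h 10 min + 6 h 23 min + 7 h 12 min + 5 h 16 min + 10 h 33 min + 11 h 1 min = 58 h 20 min.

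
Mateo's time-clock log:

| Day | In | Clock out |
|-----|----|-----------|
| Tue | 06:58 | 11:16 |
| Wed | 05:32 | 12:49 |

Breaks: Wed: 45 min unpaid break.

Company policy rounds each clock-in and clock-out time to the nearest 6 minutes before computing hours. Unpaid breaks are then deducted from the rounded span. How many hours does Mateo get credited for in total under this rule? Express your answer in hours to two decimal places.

10.85 hours

Tue: in 06:58→07:00, out 11:16→11:18; 4 h 18 min
Wed: in 05:32→05:30, out 12:49→12:48; 7 h 18 min − 45 min = 6 h 33 min
Total credited: 10 h 51 min.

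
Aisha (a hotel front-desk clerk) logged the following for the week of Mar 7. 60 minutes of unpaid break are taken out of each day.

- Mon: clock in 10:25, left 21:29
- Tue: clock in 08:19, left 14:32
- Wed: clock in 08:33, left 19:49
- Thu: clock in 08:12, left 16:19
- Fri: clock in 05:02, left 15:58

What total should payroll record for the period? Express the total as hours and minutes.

Mon: 10:25–21:29 = 11 h 4 min; less 60 min break → 10 h 4 min
Tue: 08:19–14:32 = 6 h 13 min; less 60 min break → 5 h 13 min
Wed: 08:33–19:49 = 11 h 16 min; less 60 min break → 10 h 16 min
Thu: 08:12–16:19 = 8 h 7 min; less 60 min break → 7 h 7 min
Fri: 05:02–15:58 = 10 h 56 min; less 60 min break → 9 h 56 min
Total: 10 h 4 min + 5 h 13 min + 10 h 16 min + 7 h 7 min + 9 h 56 min = 42 h 36 min.

42 h 36 min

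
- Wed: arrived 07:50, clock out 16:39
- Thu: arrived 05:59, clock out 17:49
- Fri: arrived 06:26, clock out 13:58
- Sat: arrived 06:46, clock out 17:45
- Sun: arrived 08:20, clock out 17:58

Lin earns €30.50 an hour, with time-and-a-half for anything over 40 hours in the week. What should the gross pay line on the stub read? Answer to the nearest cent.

€1622.60

Wed: 07:50–16:39 = 8 h 49 min
Thu: 05:59–17:49 = 11 h 50 min
Fri: 06:26–13:58 = 7 h 32 min
Sat: 06:46–17:45 = 10 h 59 min
Sun: 08:20–17:58 = 9 h 38 min
Total worked: 48 h 48 min = 2928 min.
Regular 40 h 0 min = 2400 min at €30.50/h; overtime 8 h 48 min = 528 min at €45.75/h.
Pay = (2400 × €30.50 + 528 × €45.75) ÷ 60 = €1622.60.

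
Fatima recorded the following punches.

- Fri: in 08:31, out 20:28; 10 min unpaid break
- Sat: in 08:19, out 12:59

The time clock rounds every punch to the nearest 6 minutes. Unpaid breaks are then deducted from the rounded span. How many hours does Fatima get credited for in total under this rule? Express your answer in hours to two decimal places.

16.53 hours

Fri: in 08:31→08:30, out 20:28→20:30; 12 h 0 min − 10 min = 11 h 50 min
Sat: in 08:19→08:18, out 12:59→13:00; 4 h 42 min
Total credited: 16 h 32 min.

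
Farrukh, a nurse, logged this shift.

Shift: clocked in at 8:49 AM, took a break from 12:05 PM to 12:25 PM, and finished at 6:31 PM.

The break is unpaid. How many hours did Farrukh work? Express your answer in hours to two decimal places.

9.37 hours

Shift: 8:49 AM–6:31 PM = 9 h 42 min; less 20 min break → 9 h 22 min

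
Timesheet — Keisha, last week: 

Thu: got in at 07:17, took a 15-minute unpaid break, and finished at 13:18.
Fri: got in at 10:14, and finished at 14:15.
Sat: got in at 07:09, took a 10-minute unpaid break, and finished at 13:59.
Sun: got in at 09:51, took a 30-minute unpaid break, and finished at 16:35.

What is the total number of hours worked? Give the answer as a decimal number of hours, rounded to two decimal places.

Thu: 07:17–13:18 = 6 h 1 min; less 15 min break → 5 h 46 min
Fri: 10:14–14:15 = 4 h 1 min
Sat: 07:09–13:59 = 6 h 50 min; less 10 min break → 6 h 40 min
Sun: 09:51–16:35 = 6 h 44 min; less 30 min break → 6 h 14 min
Total: 5 h 46 min + 4 h 1 min + 6 h 40 min + 6 h 14 min = 22 h 41 min.

22.68 hours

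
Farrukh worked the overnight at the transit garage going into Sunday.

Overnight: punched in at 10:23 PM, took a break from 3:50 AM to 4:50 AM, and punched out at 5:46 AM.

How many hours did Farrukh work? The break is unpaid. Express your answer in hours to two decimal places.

6.38 hours

Overnight: 10:23 PM → midnight = 1 h 37 min; midnight → 5:46 AM = 5 h 46 min; span 7 h 23 min; less 60 min break → 6 h 23 min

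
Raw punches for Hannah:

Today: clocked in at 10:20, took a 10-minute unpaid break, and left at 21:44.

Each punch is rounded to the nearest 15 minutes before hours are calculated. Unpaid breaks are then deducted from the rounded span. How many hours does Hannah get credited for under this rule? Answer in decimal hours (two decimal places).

Today: in 10:20→10:15, out 21:44→21:45; 11 h 30 min − 10 min = 11 h 20 min

11.33 hours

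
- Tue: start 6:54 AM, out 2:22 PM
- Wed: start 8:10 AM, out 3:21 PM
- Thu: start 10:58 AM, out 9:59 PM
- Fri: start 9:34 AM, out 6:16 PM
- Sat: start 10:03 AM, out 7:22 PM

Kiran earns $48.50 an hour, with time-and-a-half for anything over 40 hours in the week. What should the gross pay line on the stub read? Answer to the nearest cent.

$2207.96

Tue: 6:54 AM–2:22 PM = 7 h 28 min
Wed: 8:10 AM–3:21 PM = 7 h 11 min
Thu: 10:58 AM–9:59 PM = 11 h 1 min
Fri: 9:34 AM–6:16 PM = 8 h 42 min
Sat: 10:03 AM–7:22 PM = 9 h 19 min
Total worked: 43 h 41 min = 2621 min.
Regular 40 h 0 min = 2400 min at $48.50/h; overtime 3 h 41 min = 221 min at $72.75/h.
Pay = (2400 × $48.50 + 221 × $72.75) ÷ 60 = $2207.96.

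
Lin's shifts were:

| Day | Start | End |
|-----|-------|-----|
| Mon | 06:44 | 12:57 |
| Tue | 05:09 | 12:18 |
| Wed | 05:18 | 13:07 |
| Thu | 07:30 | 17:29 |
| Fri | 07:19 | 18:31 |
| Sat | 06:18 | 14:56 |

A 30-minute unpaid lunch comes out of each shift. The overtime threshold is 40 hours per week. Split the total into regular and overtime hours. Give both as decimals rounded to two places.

Regular 40.00 hours, overtime 8.00 hours

Mon: 06:44–12:57 = 6 h 13 min; less 30 min break → 5 h 43 min
Tue: 05:09–12:18 = 7 h 9 min; less 30 min break → 6 h 39 min
Wed: 05:18–13:07 = 7 h 49 min; less 30 min break → 7 h 19 min
Thu: 07:30–17:29 = 9 h 59 min; less 30 min break → 9 h 29 min
Fri: 07:19–18:31 = 11 h 12 min; less 30 min break → 10 h 42 min
Sat: 06:18–14:56 = 8 h 38 min; less 30 min break → 8 h 8 min
Total worked: 48 h 0 min = 48.00 h.
Threshold 40 h → overtime 8 h 0 min, regular 40 h 0 min.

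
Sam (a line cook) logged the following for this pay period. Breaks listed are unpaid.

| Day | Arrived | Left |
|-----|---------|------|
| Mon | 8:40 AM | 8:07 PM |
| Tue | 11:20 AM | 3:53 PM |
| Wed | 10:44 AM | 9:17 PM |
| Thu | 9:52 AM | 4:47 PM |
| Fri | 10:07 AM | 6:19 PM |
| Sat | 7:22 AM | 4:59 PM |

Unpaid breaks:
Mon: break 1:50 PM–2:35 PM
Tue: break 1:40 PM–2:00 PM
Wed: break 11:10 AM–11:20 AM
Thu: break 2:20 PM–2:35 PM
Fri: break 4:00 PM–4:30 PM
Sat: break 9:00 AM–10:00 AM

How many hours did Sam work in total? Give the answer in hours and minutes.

48 h 17 min

Mon: 8:40 AM–8:07 PM = 11 h 27 min; less 45 min break → 10 h 42 min
Tue: 11:20 AM–3:53 PM = 4 h 33 min; less 20 min break → 4 h 13 min
Wed: 10:44 AM–9:17 PM = 10 h 33 min; less 10 min break → 10 h 23 min
Thu: 9:52 AM–4:47 PM = 6 h 55 min; less 15 min break → 6 h 40 min
Fri: 10:07 AM–6:19 PM = 8 h 12 min; less 30 min break → 7 h 42 min
Sat: 7:22 AM–4:59 PM = 9 h 37 min; less 60 min break → 8 h 37 min
Total: 10 h 42 min + 4 h 13 min + 10 h 23 min + 6 h 40 min + 7 h 42 min + 8 h 37 min = 48 h 17 min.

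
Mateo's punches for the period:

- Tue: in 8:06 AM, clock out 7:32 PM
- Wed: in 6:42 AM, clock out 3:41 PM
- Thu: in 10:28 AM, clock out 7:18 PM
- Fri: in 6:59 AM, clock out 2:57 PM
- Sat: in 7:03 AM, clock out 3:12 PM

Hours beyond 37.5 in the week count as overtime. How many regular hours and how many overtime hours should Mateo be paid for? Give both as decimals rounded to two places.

Tue: 8:06 AM–7:32 PM = 11 h 26 min
Wed: 6:42 AM–3:41 PM = 8 h 59 min
Thu: 10:28 AM–7:18 PM = 8 h 50 min
Fri: 6:59 AM–2:57 PM = 7 h 58 min
Sat: 7:03 AM–3:12 PM = 8 h 9 min
Total worked: 45 h 22 min = 45.37 h.
Threshold 37.5 h → overtime 7 h 52 min, regular 37 h 30 min.

Regular 37.50 hours, overtime 7.87 hours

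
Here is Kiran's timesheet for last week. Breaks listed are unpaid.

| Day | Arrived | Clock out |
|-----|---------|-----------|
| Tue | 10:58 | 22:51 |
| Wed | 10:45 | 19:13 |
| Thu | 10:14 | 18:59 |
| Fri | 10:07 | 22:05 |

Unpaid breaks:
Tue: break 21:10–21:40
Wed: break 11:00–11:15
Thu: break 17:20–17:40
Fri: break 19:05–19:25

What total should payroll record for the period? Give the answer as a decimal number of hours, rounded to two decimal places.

Tue: 10:58–22:51 = 11 h 53 min; less 30 min break → 11 h 23 min
Wed: 10:45–19:13 = 8 h 28 min; less 15 min break → 8 h 13 min
Thu: 10:14–18:59 = 8 h 45 min; less 20 min break → 8 h 25 min
Fri: 10:07–22:05 = 11 h 58 min; less 20 min break → 11 h 38 min
Total: 11 h 23 min + 8 h 13 min + 8 h 25 min + 11 h 38 min = 39 h 39 min.

39.65 hours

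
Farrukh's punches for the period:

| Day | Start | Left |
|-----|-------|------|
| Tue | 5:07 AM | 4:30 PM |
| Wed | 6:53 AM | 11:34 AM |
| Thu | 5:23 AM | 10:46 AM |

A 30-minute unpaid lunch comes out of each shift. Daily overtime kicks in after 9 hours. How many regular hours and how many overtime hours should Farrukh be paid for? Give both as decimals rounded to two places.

Tue: 5:07 AM–4:30 PM = 11 h 23 min; less 30 min break → 10 h 53 min
Wed: 6:53 AM–11:34 AM = 4 h 41 min; less 30 min break → 4 h 11 min
Thu: 5:23 AM–10:46 AM = 5 h 23 min; less 30 min break → 4 h 53 min
Tue reg 9 h 0 min / OT 1 h 53 min; Wed reg 4 h 11 min / OT 0 h 0 min; Thu reg 4 h 53 min / OT 0 h 0 min.
Totals: regular 18 h 4 min, overtime 1 h 53 min.

Regular 18.07 hours, overtime 1.88 hours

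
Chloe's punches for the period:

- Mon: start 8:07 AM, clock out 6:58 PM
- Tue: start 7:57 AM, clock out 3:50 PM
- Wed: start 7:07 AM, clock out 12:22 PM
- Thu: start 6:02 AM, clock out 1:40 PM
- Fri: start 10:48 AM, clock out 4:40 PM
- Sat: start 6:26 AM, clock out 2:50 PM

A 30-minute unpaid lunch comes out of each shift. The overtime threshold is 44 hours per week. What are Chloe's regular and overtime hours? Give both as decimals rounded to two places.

Regular 42.88 hours, overtime 0.00 hours

Mon: 8:07 AM–6:58 PM = 10 h 51 min; less 30 min break → 10 h 21 min
Tue: 7:57 AM–3:50 PM = 7 h 53 min; less 30 min break → 7 h 23 min
Wed: 7:07 AM–12:22 PM = 5 h 15 min; less 30 min break → 4 h 45 min
Thu: 6:02 AM–1:40 PM = 7 h 38 min; less 30 min break → 7 h 8 min
Fri: 10:48 AM–4:40 PM = 5 h 52 min; less 30 min break → 5 h 22 min
Sat: 6:26 AM–2:50 PM = 8 h 24 min; less 30 min break → 7 h 54 min
Total worked: 42 h 53 min = 42.88 h.
Threshold 44 h → overtime 0 h 0 min, regular 42 h 53 min.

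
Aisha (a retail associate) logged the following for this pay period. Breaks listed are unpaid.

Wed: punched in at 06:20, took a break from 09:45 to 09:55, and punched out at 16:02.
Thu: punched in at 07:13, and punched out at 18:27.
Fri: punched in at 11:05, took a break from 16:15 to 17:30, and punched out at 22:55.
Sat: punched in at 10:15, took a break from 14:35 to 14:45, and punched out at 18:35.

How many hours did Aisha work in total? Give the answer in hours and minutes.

Wed: 06:20–16:02 = 9 h 42 min; less 10 min break → 9 h 32 min
Thu: 07:13–18:27 = 11 h 14 min
Fri: 11:05–22:55 = 11 h 50 min; less 75 min break → 10 h 35 min
Sat: 10:15–18:35 = 8 h 20 min; less 10 min break → 8 h 10 min
Total: 9 h 32 min + 11 h 14 min + 10 h 35 min + 8 h 10 min = 39 h 31 min.

39 h 31 min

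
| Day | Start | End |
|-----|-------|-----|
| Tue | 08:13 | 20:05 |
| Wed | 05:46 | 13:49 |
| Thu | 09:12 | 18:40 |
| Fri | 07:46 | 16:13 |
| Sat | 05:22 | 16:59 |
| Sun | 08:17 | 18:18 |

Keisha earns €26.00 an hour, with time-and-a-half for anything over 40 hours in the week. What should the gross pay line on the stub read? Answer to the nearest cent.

Tue: 08:13–20:05 = 11 h 52 min
Wed: 05:46–13:49 = 8 h 3 min
Thu: 09:12–18:40 = 9 h 28 min
Fri: 07:46–16:13 = 8 h 27 min
Sat: 05:22–16:59 = 11 h 37 min
Sun: 08:17–18:18 = 10 h 1 min
Total worked: 59 h 28 min = 3568 min.
Regular 40 h 0 min = 2400 min at €26.00/h; overtime 19 h 28 min = 1168 min at €39.00/h.
Pay = (2400 × €26.00 + 1168 × €39.00) ÷ 60 = €1799.20.

€1799.20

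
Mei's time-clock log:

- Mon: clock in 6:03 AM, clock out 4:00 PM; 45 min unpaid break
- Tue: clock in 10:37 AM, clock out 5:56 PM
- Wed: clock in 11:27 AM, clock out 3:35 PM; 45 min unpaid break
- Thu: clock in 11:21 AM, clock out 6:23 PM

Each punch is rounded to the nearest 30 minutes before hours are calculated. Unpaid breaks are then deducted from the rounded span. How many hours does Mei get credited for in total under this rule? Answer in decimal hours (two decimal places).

Mon: in 6:03 AM→6:00 AM, out 4:00 PM→4:00 PM; 10 h 0 min − 45 min = 9 h 15 min
Tue: in 10:37 AM→10:30 AM, out 5:56 PM→6:00 PM; 7 h 30 min
Wed: in 11:27 AM→11:30 AM, out 3:35 PM→3:30 PM; 4 h 0 min − 45 min = 3 h 15 min
Thu: in 11:21 AM→11:30 AM, out 6:23 PM→6:30 PM; 7 h 0 min
Total credited: 27 h 0 min.

27.00 hours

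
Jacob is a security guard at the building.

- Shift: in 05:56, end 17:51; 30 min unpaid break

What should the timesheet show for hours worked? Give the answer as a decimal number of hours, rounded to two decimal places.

Shift: 05:56–17:51 = 11 h 55 min; less 30 min break → 11 h 25 min

11.42 hours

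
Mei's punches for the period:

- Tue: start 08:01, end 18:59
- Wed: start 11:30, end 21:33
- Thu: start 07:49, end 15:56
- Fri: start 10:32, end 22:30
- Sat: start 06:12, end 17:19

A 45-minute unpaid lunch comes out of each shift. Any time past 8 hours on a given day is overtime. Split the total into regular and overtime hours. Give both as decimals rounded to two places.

Regular 39.37 hours, overtime 9.10 hours

Tue: 08:01–18:59 = 10 h 58 min; less 45 min break → 10 h 13 min
Wed: 11:30–21:33 = 10 h 3 min; less 45 min break → 9 h 18 min
Thu: 07:49–15:56 = 8 h 7 min; less 45 min break → 7 h 22 min
Fri: 10:32–22:30 = 11 h 58 min; less 45 min break → 11 h 13 min
Sat: 06:12–17:19 = 11 h 7 min; less 45 min break → 10 h 22 min
Tue reg 8 h 0 min / OT 2 h 13 min; Wed reg 8 h 0 min / OT 1 h 18 min; Thu reg 7 h 22 min / OT 0 h 0 min; Fri reg 8 h 0 min / OT 3 h 13 min; Sat reg 8 h 0 min / OT 2 h 22 min.
Totals: regular 39 h 22 min, overtime 9 h 6 min.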